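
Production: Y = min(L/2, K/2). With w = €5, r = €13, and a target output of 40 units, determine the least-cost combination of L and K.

With a fixed-proportions technology, the cost-minimizing bundle uses no slack in either input: L/2 = K/2 = Y.
So L = 2·40 = 80 and K = 2·40 = 80.

L* = 80, K* = 80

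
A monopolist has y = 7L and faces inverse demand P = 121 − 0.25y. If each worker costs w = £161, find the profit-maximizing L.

L* = 28

Marginal revenue from the inverse demand is MR = 121 − 0.5y.
The marginal product is MP_L = 7.
A monopolist hires until marginal revenue product equals the wage: MR·MP_L = w.
(121 − 3.5L)·7 = 161, so L = 28.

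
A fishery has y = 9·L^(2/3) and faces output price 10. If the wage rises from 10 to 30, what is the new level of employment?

L* = 8

From P·MP_L = w with MP_L = 6·L^(-1/3), the labor demand is L(w) = (60/w)^(3).
At w = 10: L = 216. At w = 30: L = 8.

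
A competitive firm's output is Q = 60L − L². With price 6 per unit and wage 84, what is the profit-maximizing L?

L* = 23

The marginal product of L is MP_L = 60 − 2L.
A price-taking firm hires until the value of the marginal product equals the wage: P·MP_L = w, so 6·(60 − 2L) = 84.
Then 60 − 2L = 14, giving L = 23.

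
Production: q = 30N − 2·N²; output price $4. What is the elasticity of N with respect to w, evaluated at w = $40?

ε = -0.5

From P·MP_N = w with MP_N = 30 − 4N, labor demand is N(w) = (30 − w/4)/4.
dN/dw = −1/(16) = -0.0625.
At w = 40, N = 5, so ε = (dN/dw)·(w/N) = (-0.0625)·(40/5) = -0.5.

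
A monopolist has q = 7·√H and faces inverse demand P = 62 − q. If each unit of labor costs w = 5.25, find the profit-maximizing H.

H* = 16

Marginal revenue from the inverse demand is MR = 62 − 2q.
The marginal product is MP_H = 3.5·H^(-1/2).
A monopolist hires until marginal revenue product equals the wage: MR·MP_H = w.
At H, q = 7·√H. Substituting and solving: (62 − 14·√H)·3.5·H^(-1/2) = 5.25 gives H = 16.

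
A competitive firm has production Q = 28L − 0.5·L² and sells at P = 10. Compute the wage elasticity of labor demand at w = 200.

ε = -2.5

From P·MP_L = w with MP_L = 28 − L, labor demand is L(w) = 28 − w/10.
dL/dw = −1/(10) = -0.1.
At w = 200, L = 8, so ε = (dL/dw)·(w/L) = (-0.1)·(200/8) = -2.5.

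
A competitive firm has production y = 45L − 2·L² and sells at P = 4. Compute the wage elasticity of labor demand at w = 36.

ε = -0.25

From P·MP_L = w with MP_L = 45 − 4L, labor demand is L(w) = (45 − w/4)/4.
dL/dw = −1/(16) = -0.0625.
At w = 36, L = 9, so ε = (dL/dw)·(w/L) = (-0.0625)·(36/9) = -0.25.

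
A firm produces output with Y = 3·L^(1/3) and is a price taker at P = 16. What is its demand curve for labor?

L(w) = (16/w)^(3/2)

MP_L = (1/3)·3·L^(-2/3) = L^(-2/3).
Setting P·MP_L = w: 16·L^(-2/3) = w.
Solving for L: L^(-2/3) = w/16, so L = (16/w)^(3/2).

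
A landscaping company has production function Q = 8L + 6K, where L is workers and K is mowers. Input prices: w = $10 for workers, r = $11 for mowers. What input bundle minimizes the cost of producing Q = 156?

L* = 19.5, K* = 0

The inputs are perfect substitutes, so the firm uses whichever has the lower cost per unit of output.
Cost per unit of output via L is w/8 = 1.25; via K it is r/6 = 11/6. L is cheaper.
Producing Q = 156 with L alone: L = 19.5, K = 0.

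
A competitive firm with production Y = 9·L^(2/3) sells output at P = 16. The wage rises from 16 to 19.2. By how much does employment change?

ΔL = -91

From P·MP_L = w with MP_L = 6·L^(-1/3), the labor demand is L(w) = (96/w)^(3).
At w = 16: L = 216. At w = 19.2: L = 125.
ΔL = 125 − 216 = -91.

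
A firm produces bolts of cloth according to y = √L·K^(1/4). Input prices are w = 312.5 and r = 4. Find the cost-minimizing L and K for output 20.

L* = 16, K* = 625

Cost minimization requires the marginal rate of technical substitution to equal the input-price ratio: MP_L/MP_K = w/r.
Here MP_L/MP_K = (1/2)·(K/L)/(1/4) = 2·(K/L). Setting this equal to 312.5/4 = 78.125 gives K = 39.0625L.
Substituting into y = 20: L^(1/2)·(39.0625L)^(1/4) = 20.
Solving, L = 16 and K = 625.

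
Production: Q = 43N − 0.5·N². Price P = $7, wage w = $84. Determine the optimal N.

The marginal product of N is MP_N = 43 − N.
A price-taking firm hires until the value of the marginal product equals the wage: P·MP_N = w, so 7·(43 − N) = 84.
Then 43 − N = 12, giving N = 31.

N* = 31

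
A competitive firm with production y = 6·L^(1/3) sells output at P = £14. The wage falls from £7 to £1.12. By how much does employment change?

From P·MP_L = w with MP_L = 2·L^(-2/3), the labor demand is L(w) = (28/w)^(3/2).
At w = 7: L = 8. At w = 1.12: L = 125.
ΔL = 125 − 8 = 117.

ΔL = 117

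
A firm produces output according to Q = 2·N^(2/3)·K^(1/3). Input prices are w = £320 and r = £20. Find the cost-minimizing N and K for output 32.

N* = 8, K* = 64

Cost minimization requires the marginal rate of technical substitution to equal the input-price ratio: MP_N/MP_K = w/r.
Here MP_N/MP_K = (2/3)·(K/N)/(1/3) = 2·(K/N). Setting this equal to 320/20 = 16 gives K = 8N.
Substituting into Q = 32: 2·N^(2/3)·(8N)^(1/3) = 32.
Solving, N = 8 and K = 64.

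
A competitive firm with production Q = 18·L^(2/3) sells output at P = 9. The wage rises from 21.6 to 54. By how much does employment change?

From P·MP_L = w with MP_L = 12·L^(-1/3), the labor demand is L(w) = (108/w)^(3).
At w = 21.6: L = 125. At w = 54: L = 8.
ΔL = 8 − 125 = -117.

ΔL = -117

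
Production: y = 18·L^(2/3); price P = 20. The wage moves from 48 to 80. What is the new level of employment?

L* = 27

From P·MP_L = w with MP_L = 12·L^(-1/3), the labor demand is L(w) = (240/w)^(3).
At w = 48: L = 125. At w = 80: L = 27.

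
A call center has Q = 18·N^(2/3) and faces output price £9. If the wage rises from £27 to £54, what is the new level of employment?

From P·MP_N = w with MP_N = 12·N^(-1/3), the labor demand is N(w) = (108/w)^(3).
At w = 27: N = 64. At w = 54: N = 8.

N* = 8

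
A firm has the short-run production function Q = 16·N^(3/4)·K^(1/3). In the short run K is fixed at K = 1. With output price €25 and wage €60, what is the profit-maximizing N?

With K = 1, MP_N = (3/4)·16·N^(-1/4)·1^(1/3) = 12·N^(-1/4).
Profit maximization for a price taker requires P·MP_N = w: 25·12·N^(-1/4) = 60.
So N^(-1/4) = 0.2, which gives N = 625.

N* = 625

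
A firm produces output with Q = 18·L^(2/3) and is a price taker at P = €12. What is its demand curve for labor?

L(w) = 2985984/w³

MP_L = (2/3)·18·L^(-1/3) = 12·L^(-1/3).
Setting P·MP_L = w: 144·L^(-1/3) = w.
Solving for L: L^(-1/3) = w/144, so L = (144/w)^(3).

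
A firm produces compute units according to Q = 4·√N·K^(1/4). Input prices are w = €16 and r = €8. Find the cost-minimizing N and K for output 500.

N* = 625, K* = 625

Cost minimization requires the marginal rate of technical substitution to equal the input-price ratio: MP_N/MP_K = w/r.
Here MP_N/MP_K = (1/2)·(K/N)/(1/4) = 2·(K/N). Setting this equal to 16/8 = 2 gives K = N.
Substituting into Q = 500: 4·N^(1/2)·(N)^(1/4) = 500.
Solving, N = 625 and K = 625.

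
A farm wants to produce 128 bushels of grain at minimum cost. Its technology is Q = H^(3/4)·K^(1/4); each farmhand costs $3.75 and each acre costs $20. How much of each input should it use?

H* = 256, K* = 16

Cost minimization requires the marginal rate of technical substitution to equal the input-price ratio: MP_H/MP_K = w/r.
Here MP_H/MP_K = (3/4)·(K/H)/(1/4) = 3·(K/H). Setting this equal to 3.75/20 = 0.1875 gives K = 0.0625H.
Substituting into Q = 128: H^(3/4)·(0.0625H)^(1/4) = 128.
Solving, H = 256 and K = 16.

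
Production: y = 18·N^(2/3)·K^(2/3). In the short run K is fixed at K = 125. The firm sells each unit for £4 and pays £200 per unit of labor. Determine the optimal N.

N* = 216

With K = 125, MP_N = (2/3)·18·N^(-1/3)·125^(2/3) = 300·N^(-1/3).
Profit maximization for a price taker requires P·MP_N = w: 4·300·N^(-1/3) = 200.
So N^(-1/3) = 1/6, which gives N = 216.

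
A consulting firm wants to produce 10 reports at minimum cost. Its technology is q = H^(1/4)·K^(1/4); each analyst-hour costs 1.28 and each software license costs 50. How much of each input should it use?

Cost minimization requires the marginal rate of technical substitution to equal the input-price ratio: MP_H/MP_K = w/r.
Here MP_H/MP_K = (1/4)·(K/H)/(1/4) = (K/H). Setting this equal to 1.28/50 = 0.0256 gives K = 0.0256H.
Substituting into q = 10: H^(1/4)·(0.0256H)^(1/4) = 10.
Solving, H = 625 and K = 16.

H* = 625, K* = 16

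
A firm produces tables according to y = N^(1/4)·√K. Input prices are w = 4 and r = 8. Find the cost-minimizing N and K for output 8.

Cost minimization requires the marginal rate of technical substitution to equal the input-price ratio: MP_N/MP_K = w/r.
Here MP_N/MP_K = (1/4)·(K/N)/(1/2) = 0.5·(K/N). Setting this equal to 4/8 = 0.5 gives K = N.
Substituting into y = 8: N^(1/4)·(N)^(1/2) = 8.
Solving, N = 16 and K = 16.

N* = 16, K* = 16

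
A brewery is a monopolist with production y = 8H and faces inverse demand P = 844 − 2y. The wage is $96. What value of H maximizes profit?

H* = 26

Marginal revenue from the inverse demand is MR = 844 − 4y.
The marginal product is MP_H = 8.
A monopolist hires until marginal revenue product equals the wage: MR·MP_H = w.
(844 − 32H)·8 = 96, so H = 26.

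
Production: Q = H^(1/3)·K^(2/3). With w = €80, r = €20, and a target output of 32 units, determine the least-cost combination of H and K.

H* = 8, K* = 64

Cost minimization requires the marginal rate of technical substitution to equal the input-price ratio: MP_H/MP_K = w/r.
Here MP_H/MP_K = (1/3)·(K/H)/(2/3) = 0.5·(K/H). Setting this equal to 80/20 = 4 gives K = 8H.
Substituting into Q = 32: H^(1/3)·(8H)^(2/3) = 32.
Solving, H = 8 and K = 64.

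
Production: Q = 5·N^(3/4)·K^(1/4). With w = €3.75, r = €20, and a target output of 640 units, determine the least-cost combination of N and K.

N* = 256, K* = 16

Cost minimization requires the marginal rate of technical substitution to equal the input-price ratio: MP_N/MP_K = w/r.
Here MP_N/MP_K = (3/4)·(K/N)/(1/4) = 3·(K/N). Setting this equal to 3.75/20 = 0.1875 gives K = 0.0625N.
Substituting into Q = 640: 5·N^(3/4)·(0.0625N)^(1/4) = 640.
Solving, N = 256 and K = 16.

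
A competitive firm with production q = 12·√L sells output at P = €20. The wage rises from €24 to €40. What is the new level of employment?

L* = 9

From P·MP_L = w with MP_L = 6·L^(-1/2), the labor demand is L(w) = (120/w)^(2).
At w = 24: L = 25. At w = 40: L = 9.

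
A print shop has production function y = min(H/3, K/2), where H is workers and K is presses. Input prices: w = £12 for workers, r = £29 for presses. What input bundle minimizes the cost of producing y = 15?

H* = 45, K* = 30

With a fixed-proportions technology, the cost-minimizing bundle uses no slack in either input: H/3 = K/2 = y.
So H = 3·15 = 45 and K = 2·15 = 30.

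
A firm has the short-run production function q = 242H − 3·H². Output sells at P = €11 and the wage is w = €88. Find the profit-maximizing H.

H* = 39

The marginal product of H is MP_H = 242 − 6H.
A price-taking firm hires until the value of the marginal product equals the wage: P·MP_H = w, so 11·(242 − 6H) = 88.
Then 242 − 6H = 8, giving H = 39.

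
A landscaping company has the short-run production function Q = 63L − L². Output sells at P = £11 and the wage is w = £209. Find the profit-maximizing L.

The marginal product of L is MP_L = 63 − 2L.
A price-taking firm hires until the value of the marginal product equals the wage: P·MP_L = w, so 11·(63 − 2L) = 209.
Then 63 − 2L = 19, giving L = 22.

L* = 22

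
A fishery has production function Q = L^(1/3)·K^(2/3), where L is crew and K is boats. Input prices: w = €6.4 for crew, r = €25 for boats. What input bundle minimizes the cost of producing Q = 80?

Cost minimization requires the marginal rate of technical substitution to equal the input-price ratio: MP_L/MP_K = w/r.
Here MP_L/MP_K = (1/3)·(K/L)/(2/3) = 0.5·(K/L). Setting this equal to 6.4/25 = 0.256 gives K = 0.512L.
Substituting into Q = 80: L^(1/3)·(0.512L)^(2/3) = 80.
Solving, L = 125 and K = 64.

L* = 125, K* = 64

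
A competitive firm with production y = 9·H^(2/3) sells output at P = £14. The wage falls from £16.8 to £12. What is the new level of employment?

From P·MP_H = w with MP_H = 6·H^(-1/3), the labor demand is H(w) = (84/w)^(3).
At w = 16.8: H = 125. At w = 12: H = 343.

H* = 343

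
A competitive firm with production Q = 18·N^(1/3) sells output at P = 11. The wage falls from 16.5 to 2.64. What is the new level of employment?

N* = 125

From P·MP_N = w with MP_N = 6·N^(-2/3), the labor demand is N(w) = (66/w)^(3/2).
At w = 16.5: N = 8. At w = 2.64: N = 125.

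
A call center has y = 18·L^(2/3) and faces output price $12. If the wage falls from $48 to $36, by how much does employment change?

From P·MP_L = w with MP_L = 12·L^(-1/3), the labor demand is L(w) = (144/w)^(3).
At w = 48: L = 27. At w = 36: L = 64.
ΔL = 64 − 27 = 37.

ΔL = 37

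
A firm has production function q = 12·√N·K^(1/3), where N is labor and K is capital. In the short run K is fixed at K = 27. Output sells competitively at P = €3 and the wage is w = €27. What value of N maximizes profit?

With K = 27, MP_N = (1/2)·12·N^(-1/2)·27^(1/3) = 18·N^(-1/2).
Profit maximization for a price taker requires P·MP_N = w: 3·18·N^(-1/2) = 27.
So N^(-1/2) = 0.5, which gives N = 4.

N* = 4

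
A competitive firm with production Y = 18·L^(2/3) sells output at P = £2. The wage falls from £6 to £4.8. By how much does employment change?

From P·MP_L = w with MP_L = 12·L^(-1/3), the labor demand is L(w) = (24/w)^(3).
At w = 6: L = 64. At w = 4.8: L = 125.
ΔL = 125 − 64 = 61.

ΔL = 61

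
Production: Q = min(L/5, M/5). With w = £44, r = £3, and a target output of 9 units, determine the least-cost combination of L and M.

L* = 45, M* = 45

With a fixed-proportions technology, the cost-minimizing bundle uses no slack in either input: L/5 = M/5 = Q.
So L = 5·9 = 45 and M = 5·9 = 45.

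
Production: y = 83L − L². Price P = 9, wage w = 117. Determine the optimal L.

The marginal product of L is MP_L = 83 − 2L.
A price-taking firm hires until the value of the marginal product equals the wage: P·MP_L = w, so 9·(83 − 2L) = 117.
Then 83 − 2L = 13, giving L = 35.

L* = 35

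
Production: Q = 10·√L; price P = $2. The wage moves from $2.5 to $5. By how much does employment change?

From P·MP_L = w with MP_L = 5·L^(-1/2), the labor demand is L(w) = (10/w)^(2).
At w = 2.5: L = 16. At w = 5: L = 4.
ΔL = 4 − 16 = -12.

ΔL = -12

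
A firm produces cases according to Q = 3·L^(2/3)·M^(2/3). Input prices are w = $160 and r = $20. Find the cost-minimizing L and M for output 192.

Cost minimization requires the marginal rate of technical substitution to equal the input-price ratio: MP_L/MP_M = w/r.
Here MP_L/MP_M = (2/3)·(M/L)/(2/3) = (M/L). Setting this equal to 160/20 = 8 gives M = 8L.
Substituting into Q = 192: 3·L^(2/3)·(8L)^(2/3) = 192.
Solving, L = 8 and M = 64.

L* = 8, M* = 64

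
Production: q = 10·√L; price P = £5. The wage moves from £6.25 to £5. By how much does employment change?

ΔL = 9

From P·MP_L = w with MP_L = 5·L^(-1/2), the labor demand is L(w) = (25/w)^(2).
At w = 6.25: L = 16. At w = 5: L = 25.
ΔL = 25 − 16 = 9.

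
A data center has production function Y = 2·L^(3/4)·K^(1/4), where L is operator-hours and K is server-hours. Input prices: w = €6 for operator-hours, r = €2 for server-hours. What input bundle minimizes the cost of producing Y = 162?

Cost minimization requires the marginal rate of technical substitution to equal the input-price ratio: MP_L/MP_K = w/r.
Here MP_L/MP_K = (3/4)·(K/L)/(1/4) = 3·(K/L). Setting this equal to 6/2 = 3 gives K = L.
Substituting into Y = 162: 2·L^(3/4)·(L)^(1/4) = 162.
Solving, L = 81 and K = 81.

L* = 81, K* = 81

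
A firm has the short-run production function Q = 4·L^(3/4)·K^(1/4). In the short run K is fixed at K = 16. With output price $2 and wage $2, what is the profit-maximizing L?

With K = 16, MP_L = (3/4)·4·L^(-1/4)·16^(1/4) = 6·L^(-1/4).
Profit maximization for a price taker requires P·MP_L = w: 2·6·L^(-1/4) = 2.
So L^(-1/4) = 1/6, which gives L = 1296.

L* = 1296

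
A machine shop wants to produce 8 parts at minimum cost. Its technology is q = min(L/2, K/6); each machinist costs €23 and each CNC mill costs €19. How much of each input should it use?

L* = 16, K* = 48

With a fixed-proportions technology, the cost-minimizing bundle uses no slack in either input: L/2 = K/6 = q.
So L = 2·8 = 16 and K = 6·8 = 48.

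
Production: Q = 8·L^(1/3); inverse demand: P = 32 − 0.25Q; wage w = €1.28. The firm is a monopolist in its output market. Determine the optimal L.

Marginal revenue from the inverse demand is MR = 32 − 0.5Q.
The marginal product is MP_L = (8/3)·L^(-2/3).
A monopolist hires until marginal revenue product equals the wage: MR·MP_L = w.
At L, Q = 8·L^(1/3). Substituting and solving: (32 − 4·L^(1/3))·(8/3)·L^(-2/3) = 1.28 gives L = 125.

L* = 125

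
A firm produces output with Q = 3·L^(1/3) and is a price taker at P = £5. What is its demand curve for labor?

L(w) = (5/w)^(3/2)

MP_L = (1/3)·3·L^(-2/3) = L^(-2/3).
Setting P·MP_L = w: 5·L^(-2/3) = w.
Solving for L: L^(-2/3) = w/5, so L = (5/w)^(3/2).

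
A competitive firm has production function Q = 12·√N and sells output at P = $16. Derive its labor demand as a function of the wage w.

MP_N = (1/2)·12·N^(-1/2) = 6·N^(-1/2).
Setting P·MP_N = w: 96·N^(-1/2) = w.
Solving for N: N^(-1/2) = w/96, so N = (96/w)^(2).

N(w) = 9216/w²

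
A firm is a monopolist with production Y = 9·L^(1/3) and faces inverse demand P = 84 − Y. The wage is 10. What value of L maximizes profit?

Marginal revenue from the inverse demand is MR = 84 − 2Y.
The marginal product is MP_L = 3·L^(-2/3).
A monopolist hires until marginal revenue product equals the wage: MR·MP_L = w.
At L, Y = 9·L^(1/3). Substituting and solving: (84 − 18·L^(1/3))·3·L^(-2/3) = 10 gives L = 27.

L* = 27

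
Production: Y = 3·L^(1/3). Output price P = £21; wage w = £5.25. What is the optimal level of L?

MP_L = (1/3)·3·L^(-2/3) = L^(-2/3).
Profit maximization for a price taker requires P·MP_L = w: 21·L^(-2/3) = 5.25.
So L^(-2/3) = 0.25, which gives L = 8.

L* = 8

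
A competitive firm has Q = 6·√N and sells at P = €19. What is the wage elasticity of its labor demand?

MP_N = (1/2)·6·N^(-1/2), so P·MP_N = w gives 57·N^(-1/2) = w.
Solving, N(w) = (57/w)^(2). This is a constant-elasticity form: N ∝ w^(−2), so ε = −2.

ε = -2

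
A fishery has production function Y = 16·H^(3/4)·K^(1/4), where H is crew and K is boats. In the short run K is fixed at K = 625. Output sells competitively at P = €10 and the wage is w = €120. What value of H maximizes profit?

With K = 625, MP_H = (3/4)·16·H^(-1/4)·625^(1/4) = 60·H^(-1/4).
Profit maximization for a price taker requires P·MP_H = w: 10·60·H^(-1/4) = 120.
So H^(-1/4) = 0.2, which gives H = 625.

H* = 625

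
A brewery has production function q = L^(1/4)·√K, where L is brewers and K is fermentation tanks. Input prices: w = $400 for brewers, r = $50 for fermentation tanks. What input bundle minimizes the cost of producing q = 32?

L* = 16, K* = 256

Cost minimization requires the marginal rate of technical substitution to equal the input-price ratio: MP_L/MP_K = w/r.
Here MP_L/MP_K = (1/4)·(K/L)/(1/2) = 0.5·(K/L). Setting this equal to 400/50 = 8 gives K = 16L.
Substituting into q = 32: L^(1/4)·(16L)^(1/2) = 32.
Solving, L = 16 and K = 256.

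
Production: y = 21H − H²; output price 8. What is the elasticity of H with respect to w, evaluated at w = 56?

ε = -0.5

From P·MP_H = w with MP_H = 21 − 2H, labor demand is H(w) = (21 − w/8)/2.
dH/dw = −1/(16) = -0.0625.
At w = 56, H = 7, so ε = (dH/dw)·(w/H) = (-0.0625)·(56/7) = -0.5.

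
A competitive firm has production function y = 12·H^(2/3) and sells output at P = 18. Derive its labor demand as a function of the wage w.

MP_H = (2/3)·12·H^(-1/3) = 8·H^(-1/3).
Setting P·MP_H = w: 144·H^(-1/3) = w.
Solving for H: H^(-1/3) = w/144, so H = (144/w)^(3).

H(w) = 2985984/w³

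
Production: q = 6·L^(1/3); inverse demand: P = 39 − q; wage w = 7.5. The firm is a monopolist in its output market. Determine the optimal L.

Marginal revenue from the inverse demand is MR = 39 − 2q.
The marginal product is MP_L = 2·L^(-2/3).
A monopolist hires until marginal revenue product equals the wage: MR·MP_L = w.
At L, q = 6·L^(1/3). Substituting and solving: (39 − 12·L^(1/3))·2·L^(-2/3) = 7.5 gives L = 8.

L* = 8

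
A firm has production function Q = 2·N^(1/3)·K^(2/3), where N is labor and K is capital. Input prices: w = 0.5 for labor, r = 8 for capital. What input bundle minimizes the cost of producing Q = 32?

N* = 64, K* = 8

Cost minimization requires the marginal rate of technical substitution to equal the input-price ratio: MP_N/MP_K = w/r.
Here MP_N/MP_K = (1/3)·(K/N)/(2/3) = 0.5·(K/N). Setting this equal to 0.5/8 = 0.0625 gives K = 0.125N.
Substituting into Q = 32: 2·N^(1/3)·(0.125N)^(2/3) = 32.
Solving, N = 64 and K = 8.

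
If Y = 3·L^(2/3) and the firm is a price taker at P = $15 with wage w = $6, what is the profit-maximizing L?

MP_L = (2/3)·3·L^(-1/3) = 2·L^(-1/3).
Profit maximization for a price taker requires P·MP_L = w: 15·2·L^(-1/3) = 6.
So L^(-1/3) = 0.2, which gives L = 125.

L* = 125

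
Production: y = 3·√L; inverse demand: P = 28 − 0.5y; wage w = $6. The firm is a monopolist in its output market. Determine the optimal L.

L* = 16

Marginal revenue from the inverse demand is MR = 28 − y.
The marginal product is MP_L = 1.5·L^(-1/2).
A monopolist hires until marginal revenue product equals the wage: MR·MP_L = w.
At L, y = 3·√L. Substituting and solving: (28 − 3·√L)·1.5·L^(-1/2) = 6 gives L = 16.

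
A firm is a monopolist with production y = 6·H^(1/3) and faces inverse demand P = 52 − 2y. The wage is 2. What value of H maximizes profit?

H* = 8

Marginal revenue from the inverse demand is MR = 52 − 4y.
The marginal product is MP_H = 2·H^(-2/3).
A monopolist hires until marginal revenue product equals the wage: MR·MP_H = w.
At H, y = 6·H^(1/3). Substituting and solving: (52 − 24·H^(1/3))·2·H^(-2/3) = 2 gives H = 8.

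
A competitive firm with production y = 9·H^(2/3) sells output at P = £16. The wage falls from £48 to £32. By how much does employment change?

ΔH = 19

From P·MP_H = w with MP_H = 6·H^(-1/3), the labor demand is H(w) = (96/w)^(3).
At w = 48: H = 8. At w = 32: H = 27.
ΔH = 27 − 8 = 19.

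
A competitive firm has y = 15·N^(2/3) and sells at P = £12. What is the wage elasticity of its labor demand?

MP_N = (2/3)·15·N^(-1/3), so P·MP_N = w gives 120·N^(-1/3) = w.
Solving, N(w) = (120/w)^(3). This is a constant-elasticity form: N ∝ w^(−3), so ε = −3.

ε = -3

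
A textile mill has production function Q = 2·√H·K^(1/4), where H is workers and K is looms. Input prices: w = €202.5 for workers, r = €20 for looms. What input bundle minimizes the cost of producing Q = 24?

Cost minimization requires the marginal rate of technical substitution to equal the input-price ratio: MP_H/MP_K = w/r.
Here MP_H/MP_K = (1/2)·(K/H)/(1/4) = 2·(K/H). Setting this equal to 202.5/20 = 10.125 gives K = 5.0625H.
Substituting into Q = 24: 2·H^(1/2)·(5.0625H)^(1/4) = 24.
Solving, H = 16 and K = 81.

H* = 16, K* = 81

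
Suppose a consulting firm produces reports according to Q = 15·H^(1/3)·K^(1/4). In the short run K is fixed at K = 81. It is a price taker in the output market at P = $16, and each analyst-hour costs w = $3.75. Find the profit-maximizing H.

With K = 81, MP_H = (1/3)·15·H^(-2/3)·81^(1/4) = 15·H^(-2/3).
Profit maximization for a price taker requires P·MP_H = w: 16·15·H^(-2/3) = 3.75.
So H^(-2/3) = 0.015625, which gives H = 512.

H* = 512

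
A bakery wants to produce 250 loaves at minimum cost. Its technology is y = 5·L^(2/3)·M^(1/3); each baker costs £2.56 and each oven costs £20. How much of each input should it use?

Cost minimization requires the marginal rate of technical substitution to equal the input-price ratio: MP_L/MP_M = w/r.
Here MP_L/MP_M = (2/3)·(M/L)/(1/3) = 2·(M/L). Setting this equal to 2.56/20 = 0.128 gives M = 0.064L.
Substituting into y = 250: 5·L^(2/3)·(0.064L)^(1/3) = 250.
Solving, L = 125 and M = 8.

L* = 125, M* = 8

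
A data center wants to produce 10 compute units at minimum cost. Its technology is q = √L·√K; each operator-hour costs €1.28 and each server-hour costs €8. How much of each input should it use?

Cost minimization requires the marginal rate of technical substitution to equal the input-price ratio: MP_L/MP_K = w/r.
Here MP_L/MP_K = (1/2)·(K/L)/(1/2) = (K/L). Setting this equal to 1.28/8 = 0.16 gives K = 0.16L.
Substituting into q = 10: L^(1/2)·(0.16L)^(1/2) = 10.
Solving, L = 25 and K = 4.

L* = 25, K* = 4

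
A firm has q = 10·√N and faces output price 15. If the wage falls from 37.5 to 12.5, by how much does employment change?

From P·MP_N = w with MP_N = 5·N^(-1/2), the labor demand is N(w) = (75/w)^(2).
At w = 37.5: N = 4. At w = 12.5: N = 36.
ΔN = 36 − 4 = 32.

ΔN = 32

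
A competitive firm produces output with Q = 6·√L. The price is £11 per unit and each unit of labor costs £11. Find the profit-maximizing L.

L* = 9

MP_L = (1/2)·6·L^(-1/2) = 3·L^(-1/2).
Profit maximization for a price taker requires P·MP_L = w: 11·3·L^(-1/2) = 11.
So L^(-1/2) = 1/3, which gives L = 9.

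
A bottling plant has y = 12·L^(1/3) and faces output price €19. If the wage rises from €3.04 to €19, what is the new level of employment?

L* = 8

From P·MP_L = w with MP_L = 4·L^(-2/3), the labor demand is L(w) = (76/w)^(3/2).
At w = 3.04: L = 125. At w = 19: L = 8.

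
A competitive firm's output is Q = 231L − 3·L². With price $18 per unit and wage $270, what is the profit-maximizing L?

The marginal product of L is MP_L = 231 − 6L.
A price-taking firm hires until the value of the marginal product equals the wage: P·MP_L = w, so 18·(231 − 6L) = 270.
Then 231 − 6L = 15, giving L = 36.

L* = 36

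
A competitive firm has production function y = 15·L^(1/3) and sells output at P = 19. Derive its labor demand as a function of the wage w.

L(w) = (95/w)^(3/2)

MP_L = (1/3)·15·L^(-2/3) = 5·L^(-2/3).
Setting P·MP_L = w: 95·L^(-2/3) = w.
Solving for L: L^(-2/3) = w/95, so L = (95/w)^(3/2).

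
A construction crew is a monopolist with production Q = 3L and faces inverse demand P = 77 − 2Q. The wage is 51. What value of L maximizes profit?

L* = 5

Marginal revenue from the inverse demand is MR = 77 − 4Q.
The marginal product is MP_L = 3.
A monopolist hires until marginal revenue product equals the wage: MR·MP_L = w.
(77 − 12L)·3 = 51, so L = 5.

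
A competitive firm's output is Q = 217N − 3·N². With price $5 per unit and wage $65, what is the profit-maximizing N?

N* = 34

The marginal product of N is MP_N = 217 − 6N.
A price-taking firm hires until the value of the marginal product equals the wage: P·MP_N = w, so 5·(217 − 6N) = 65.
Then 217 − 6N = 13, giving N = 34.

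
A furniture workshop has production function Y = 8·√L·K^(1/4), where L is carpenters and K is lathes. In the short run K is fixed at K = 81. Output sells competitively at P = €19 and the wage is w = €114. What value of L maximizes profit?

L* = 4

With K = 81, MP_L = (1/2)·8·L^(-1/2)·81^(1/4) = 12·L^(-1/2).
Profit maximization for a price taker requires P·MP_L = w: 19·12·L^(-1/2) = 114.
So L^(-1/2) = 0.5, which gives L = 4.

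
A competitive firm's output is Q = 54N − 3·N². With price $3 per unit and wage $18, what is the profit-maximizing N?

N* = 8

The marginal product of N is MP_N = 54 − 6N.
A price-taking firm hires until the value of the marginal product equals the wage: P·MP_N = w, so 3·(54 − 6N) = 18.
Then 54 − 6N = 6, giving N = 8.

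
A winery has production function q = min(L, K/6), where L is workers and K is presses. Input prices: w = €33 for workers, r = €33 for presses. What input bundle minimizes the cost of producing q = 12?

With a fixed-proportions technology, the cost-minimizing bundle uses no slack in either input: L = K/6 = q.
So L = 12 and K = 6·12 = 72.

L* = 12, K* = 72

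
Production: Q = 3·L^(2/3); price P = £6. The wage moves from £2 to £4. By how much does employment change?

From P·MP_L = w with MP_L = 2·L^(-1/3), the labor demand is L(w) = (12/w)^(3).
At w = 2: L = 216. At w = 4: L = 27.
ΔL = 27 − 216 = -189.

ΔL = -189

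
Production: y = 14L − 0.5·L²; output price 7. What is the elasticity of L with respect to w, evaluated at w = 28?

ε = -0.4

From P·MP_L = w with MP_L = 14 − L, labor demand is L(w) = 14 − w/7.
dL/dw = −1/(7) = -1/7.
At w = 28, L = 10, so ε = (dL/dw)·(w/L) = (-1/7)·(28/10) = -0.4.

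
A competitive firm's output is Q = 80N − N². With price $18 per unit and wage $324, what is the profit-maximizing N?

The marginal product of N is MP_N = 80 − 2N.
A price-taking firm hires until the value of the marginal product equals the wage: P·MP_N = w, so 18·(80 − 2N) = 324.
Then 80 − 2N = 18, giving N = 31.

N* = 31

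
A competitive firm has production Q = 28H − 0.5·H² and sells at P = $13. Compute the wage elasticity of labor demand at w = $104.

From P·MP_H = w with MP_H = 28 − H, labor demand is H(w) = 28 − w/13.
dH/dw = −1/(13) = -1/13.
At w = 104, H = 20, so ε = (dH/dw)·(w/H) = (-1/13)·(104/20) = -0.4.

ε = -0.4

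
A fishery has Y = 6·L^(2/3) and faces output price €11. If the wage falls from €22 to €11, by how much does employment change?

ΔL = 56

From P·MP_L = w with MP_L = 4·L^(-1/3), the labor demand is L(w) = (44/w)^(3).
At w = 22: L = 8. At w = 11: L = 64.
ΔL = 64 − 8 = 56.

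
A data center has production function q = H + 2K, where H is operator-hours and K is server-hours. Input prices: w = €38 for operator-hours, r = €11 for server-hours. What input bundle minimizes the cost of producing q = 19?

H* = 0, K* = 9.5

The inputs are perfect substitutes, so the firm uses whichever has the lower cost per unit of output.
Cost per unit of output via H is 38; via K it is 5.5. K is cheaper.
Producing q = 19 with K alone: H = 0, K = 9.5.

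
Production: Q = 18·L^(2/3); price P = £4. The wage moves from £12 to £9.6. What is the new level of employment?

L* = 125

From P·MP_L = w with MP_L = 12·L^(-1/3), the labor demand is L(w) = (48/w)^(3).
At w = 12: L = 64. At w = 9.6: L = 125.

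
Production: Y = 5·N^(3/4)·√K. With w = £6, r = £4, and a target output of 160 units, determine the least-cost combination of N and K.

Cost minimization requires the marginal rate of technical substitution to equal the input-price ratio: MP_N/MP_K = w/r.
Here MP_N/MP_K = (3/4)·(K/N)/(1/2) = 1.5·(K/N). Setting this equal to 6/4 = 1.5 gives K = N.
Substituting into Y = 160: 5·N^(3/4)·(N)^(1/2) = 160.
Solving, N = 16 and K = 16.

N* = 16, K* = 16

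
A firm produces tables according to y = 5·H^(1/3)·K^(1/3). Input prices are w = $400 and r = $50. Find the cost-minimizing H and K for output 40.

Cost minimization requires the marginal rate of technical substitution to equal the input-price ratio: MP_H/MP_K = w/r.
Here MP_H/MP_K = (1/3)·(K/H)/(1/3) = (K/H). Setting this equal to 400/50 = 8 gives K = 8H.
Substituting into y = 40: 5·H^(1/3)·(8H)^(1/3) = 40.
Solving, H = 8 and K = 64.

H* = 8, K* = 64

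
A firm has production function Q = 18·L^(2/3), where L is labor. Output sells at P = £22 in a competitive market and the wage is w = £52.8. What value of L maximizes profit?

L* = 125

MP_L = (2/3)·18·L^(-1/3) = 12·L^(-1/3).
Profit maximization for a price taker requires P·MP_L = w: 22·12·L^(-1/3) = 52.8.
So L^(-1/3) = 0.2, which gives L = 125.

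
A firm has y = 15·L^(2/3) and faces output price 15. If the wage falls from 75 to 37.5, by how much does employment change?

From P·MP_L = w with MP_L = 10·L^(-1/3), the labor demand is L(w) = (150/w)^(3).
At w = 75: L = 8. At w = 37.5: L = 64.
ΔL = 64 − 8 = 56.

ΔL = 56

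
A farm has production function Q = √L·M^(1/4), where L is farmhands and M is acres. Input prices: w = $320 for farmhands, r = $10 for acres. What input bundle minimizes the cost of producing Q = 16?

L* = 16, M* = 256

Cost minimization requires the marginal rate of technical substitution to equal the input-price ratio: MP_L/MP_M = w/r.
Here MP_L/MP_M = (1/2)·(M/L)/(1/4) = 2·(M/L). Setting this equal to 320/10 = 32 gives M = 16L.
Substituting into Q = 16: L^(1/2)·(16L)^(1/4) = 16.
Solving, L = 16 and M = 256.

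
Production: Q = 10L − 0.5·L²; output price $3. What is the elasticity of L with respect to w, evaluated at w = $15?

From P·MP_L = w with MP_L = 10 − L, labor demand is L(w) = 10 − w/3.
dL/dw = −1/(3) = -1/3.
At w = 15, L = 5, so ε = (dL/dw)·(w/L) = (-1/3)·(15/5) = -1.

ε = -1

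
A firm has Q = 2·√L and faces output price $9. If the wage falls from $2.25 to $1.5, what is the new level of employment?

From P·MP_L = w with MP_L = L^(-1/2), the labor demand is L(w) = (9/w)^(2).
At w = 2.25: L = 16. At w = 1.5: L = 36.

L* = 36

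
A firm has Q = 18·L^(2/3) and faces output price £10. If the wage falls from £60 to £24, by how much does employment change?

ΔL = 117

From P·MP_L = w with MP_L = 12·L^(-1/3), the labor demand is L(w) = (120/w)^(3).
At w = 60: L = 8. At w = 24: L = 125.
ΔL = 125 − 8 = 117.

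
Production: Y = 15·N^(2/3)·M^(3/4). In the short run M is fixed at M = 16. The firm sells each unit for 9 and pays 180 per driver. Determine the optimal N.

With M = 16, MP_N = (2/3)·15·N^(-1/3)·16^(3/4) = 80·N^(-1/3).
Profit maximization for a price taker requires P·MP_N = w: 9·80·N^(-1/3) = 180.
So N^(-1/3) = 0.25, which gives N = 64.

N* = 64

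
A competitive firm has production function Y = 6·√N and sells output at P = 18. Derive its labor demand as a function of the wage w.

MP_N = (1/2)·6·N^(-1/2) = 3·N^(-1/2).
Setting P·MP_N = w: 54·N^(-1/2) = w.
Solving for N: N^(-1/2) = w/54, so N = (54/w)^(2).

N(w) = 2916/w²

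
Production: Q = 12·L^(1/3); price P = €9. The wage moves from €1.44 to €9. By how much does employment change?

From P·MP_L = w with MP_L = 4·L^(-2/3), the labor demand is L(w) = (36/w)^(3/2).
At w = 1.44: L = 125. At w = 9: L = 8.
ΔL = 8 − 125 = -117.

ΔL = -117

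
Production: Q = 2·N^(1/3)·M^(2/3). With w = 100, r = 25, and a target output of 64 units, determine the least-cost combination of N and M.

Cost minimization requires the marginal rate of technical substitution to equal the input-price ratio: MP_N/MP_M = w/r.
Here MP_N/MP_M = (1/3)·(M/N)/(2/3) = 0.5·(M/N). Setting this equal to 100/25 = 4 gives M = 8N.
Substituting into Q = 64: 2·N^(1/3)·(8N)^(2/3) = 64.
Solving, N = 8 and M = 64.

N* = 8, M* = 64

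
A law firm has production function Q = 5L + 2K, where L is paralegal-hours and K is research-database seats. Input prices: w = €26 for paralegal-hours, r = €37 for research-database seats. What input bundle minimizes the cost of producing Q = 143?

L* = 28.6, K* = 0

The inputs are perfect substitutes, so the firm uses whichever has the lower cost per unit of output.
Cost per unit of output via L is w/5 = 5.2; via K it is r/2 = 18.5. L is cheaper.
Producing Q = 143 with L alone: L = 28.6, K = 0.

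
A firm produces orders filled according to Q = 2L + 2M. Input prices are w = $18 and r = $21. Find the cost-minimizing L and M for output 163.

The inputs are perfect substitutes, so the firm uses whichever has the lower cost per unit of output.
Cost per unit of output via L is w/2 = 9; via M it is r/2 = 10.5. L is cheaper.
Producing Q = 163 with L alone: L = 81.5, M = 0.

L* = 81.5, M* = 0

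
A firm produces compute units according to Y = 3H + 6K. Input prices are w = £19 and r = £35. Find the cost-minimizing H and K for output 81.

H* = 0, K* = 13.5

The inputs are perfect substitutes, so the firm uses whichever has the lower cost per unit of output.
Cost per unit of output via H is w/3 = 19/3; via K it is r/6 = 35/6. K is cheaper.
Producing Y = 81 with K alone: H = 0, K = 13.5.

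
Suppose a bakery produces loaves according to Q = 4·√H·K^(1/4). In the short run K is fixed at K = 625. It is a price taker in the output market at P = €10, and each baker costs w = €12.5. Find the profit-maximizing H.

With K = 625, MP_H = (1/2)·4·H^(-1/2)·625^(1/4) = 10·H^(-1/2).
Profit maximization for a price taker requires P·MP_H = w: 10·10·H^(-1/2) = 12.5.
So H^(-1/2) = 0.125, which gives H = 64.

H* = 64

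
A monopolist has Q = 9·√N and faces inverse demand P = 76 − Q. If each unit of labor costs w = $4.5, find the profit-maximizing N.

N* = 16

Marginal revenue from the inverse demand is MR = 76 − 2Q.
The marginal product is MP_N = 4.5·N^(-1/2).
A monopolist hires until marginal revenue product equals the wage: MR·MP_N = w.
At N, Q = 9·√N. Substituting and solving: (76 − 18·√N)·4.5·N^(-1/2) = 4.5 gives N = 16.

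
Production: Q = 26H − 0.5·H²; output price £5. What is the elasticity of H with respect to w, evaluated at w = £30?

ε = -0.3

From P·MP_H = w with MP_H = 26 − H, labor demand is H(w) = 26 − w/5.
dH/dw = −1/(5) = -0.2.
At w = 30, H = 20, so ε = (dH/dw)·(w/H) = (-0.2)·(30/20) = -0.3.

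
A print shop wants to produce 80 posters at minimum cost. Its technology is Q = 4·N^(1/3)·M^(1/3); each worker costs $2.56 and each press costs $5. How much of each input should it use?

N* = 125, M* = 64

Cost minimization requires the marginal rate of technical substitution to equal the input-price ratio: MP_N/MP_M = w/r.
Here MP_N/MP_M = (1/3)·(M/N)/(1/3) = (M/N). Setting this equal to 2.56/5 = 0.512 gives M = 0.512N.
Substituting into Q = 80: 4·N^(1/3)·(0.512N)^(1/3) = 80.
Solving, N = 125 and M = 64.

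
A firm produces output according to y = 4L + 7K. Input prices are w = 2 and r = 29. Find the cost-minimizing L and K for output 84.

The inputs are perfect substitutes, so the firm uses whichever has the lower cost per unit of output.
Cost per unit of output via L is w/4 = 0.5; via K it is r/7 = 29/7. L is cheaper.
Producing y = 84 with L alone: L = 21, K = 0.

L* = 21, K* = 0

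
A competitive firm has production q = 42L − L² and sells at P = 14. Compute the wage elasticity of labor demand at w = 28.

From P·MP_L = w with MP_L = 42 − 2L, labor demand is L(w) = (42 − w/14)/2.
dL/dw = −1/(28) = -1/28.
At w = 28, L = 20, so ε = (dL/dw)·(w/L) = (-1/28)·(28/20) = -0.05.

ε = -0.05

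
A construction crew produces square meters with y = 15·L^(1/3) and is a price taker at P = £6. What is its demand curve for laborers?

MP_L = (1/3)·15·L^(-2/3) = 5·L^(-2/3).
Setting P·MP_L = w: 30·L^(-2/3) = w.
Solving for L: L^(-2/3) = w/30, so L = (30/w)^(3/2).

L(w) = (30/w)^(3/2)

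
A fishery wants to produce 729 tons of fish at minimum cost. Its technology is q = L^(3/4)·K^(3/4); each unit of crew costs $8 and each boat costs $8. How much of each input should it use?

L* = 81, K* = 81

Cost minimization requires the marginal rate of technical substitution to equal the input-price ratio: MP_L/MP_K = w/r.
Here MP_L/MP_K = (3/4)·(K/L)/(3/4) = (K/L). Setting this equal to 8/8 = 1 gives K = L.
Substituting into q = 729: L^(3/4)·(L)^(3/4) = 729.
Solving, L = 81 and K = 81.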